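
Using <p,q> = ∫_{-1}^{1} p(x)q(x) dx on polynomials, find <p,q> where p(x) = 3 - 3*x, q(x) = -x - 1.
<p,q> = -4

Expand the product: p(x)·q(x) = 3*x^2 - 3.
∫_{-1}^{1} of each monomial x^k gives [2/(k+1) if k even, 0 if k odd]. Integrating term-by-term (or equivalently evaluating the antiderivative F(x) = x^3 - 3*x at the endpoints):
  F(1) − F(−1) = -2 − (2) = -4.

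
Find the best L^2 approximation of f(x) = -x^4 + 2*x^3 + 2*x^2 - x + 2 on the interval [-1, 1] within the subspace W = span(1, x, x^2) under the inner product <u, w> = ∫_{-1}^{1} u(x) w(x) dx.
g(x) = 8*x^2/7 + x/5 + 73/35

The best approximation g ∈ W is the orthogonal projection of f onto W. Writing g = a_0 + a_1 x + a_2 x^2, the coefficients solve the normal equations G · a = b where
  G_{ij} = <φ_i, φ_j> and b_i = <f, φ_i>, with φ_0 = 1, φ_1 = x, φ_2 = x^2.
G =
  [2, 0, 2/3]
  [0, 2/3, 0]
  [2/3, 0, 2/5],
b = (74/15, 2/15, 194/105).
Solving gives a_0 = 73/35, a_1 = 1/5, a_2 = 8/7, so
  g(x) = 8*x^2/7 + x/5 + 73/35.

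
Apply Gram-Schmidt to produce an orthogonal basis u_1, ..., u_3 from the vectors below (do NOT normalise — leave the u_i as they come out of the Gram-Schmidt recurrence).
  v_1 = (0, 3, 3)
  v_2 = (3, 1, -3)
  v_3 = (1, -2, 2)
Orthogonal basis:
  u_1 = (0, 3, 3)
  u_2 = (3, 2, -2)
  u_3 = (32/17, -24/17, 24/17)

Apply the Gram-Schmidt recurrence
  u_1 = v_1
  u_i = v_i − Σ_{j<i} ((v_i · u_j) / (u_j · u_j)) · u_j.

Step by step this gives:
  u_1 = (0, 3, 3)
  u_2 = (3, 2, -2)
  u_3 = (32/17, -24/17, 24/17)

Orthogonality check:
  u_2 · u_1 = 0 (should be 0)
  u_3 · u_1 = 0 (should be 0)
  u_3 · u_2 = 0 (should be 0)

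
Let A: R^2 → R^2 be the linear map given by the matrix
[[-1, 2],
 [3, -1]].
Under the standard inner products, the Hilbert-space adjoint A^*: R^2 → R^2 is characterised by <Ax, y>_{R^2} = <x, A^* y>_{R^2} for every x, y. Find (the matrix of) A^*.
A^* = A^T =
[[-1, 3],
 [2, -1]]

For real matrices with standard dot products, the defining identity <Ax, y> = <x, A^* y> gives (Ax)^T y = x^T (A^*) y, i.e. x^T A^T y = x^T (A^*) y. Since this holds for all x, y, we must have A^* = A^T. Therefore
A^* =
[[-1, 3],
 [2, -1]].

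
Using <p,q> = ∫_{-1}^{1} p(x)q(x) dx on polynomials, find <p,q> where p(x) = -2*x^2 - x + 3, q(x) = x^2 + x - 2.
<p,q> = -44/5

Expand the product: p(x)·q(x) = -2*x^4 - 3*x^3 + 6*x^2 + 5*x - 6.
∫_{-1}^{1} of each monomial x^k gives [2/(k+1) if k even, 0 if k odd]. Integrating term-by-term (or equivalently evaluating the antiderivative F(x) = -2*x^5/5 - 3*x^4/4 + 2*x^3 + 5*x^2/2 - 6*x at the endpoints):
  F(1) − F(−1) = -53/20 − (123/20) = -44/5.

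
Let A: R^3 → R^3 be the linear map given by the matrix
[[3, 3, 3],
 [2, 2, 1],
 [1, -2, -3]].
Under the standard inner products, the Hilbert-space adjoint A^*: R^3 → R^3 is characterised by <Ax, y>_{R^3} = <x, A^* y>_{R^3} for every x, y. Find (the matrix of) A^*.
A^* = A^T =
[[3, 2, 1],
 [3, 2, -2],
 [3, 1, -3]]

For real matrices with standard dot products, the defining identity <Ax, y> = <x, A^* y> gives (Ax)^T y = x^T (A^*) y, i.e. x^T A^T y = x^T (A^*) y. Since this holds for all x, y, we must have A^* = A^T. Therefore
A^* =
[[3, 2, 1],
 [3, 2, -2],
 [3, 1, -3]].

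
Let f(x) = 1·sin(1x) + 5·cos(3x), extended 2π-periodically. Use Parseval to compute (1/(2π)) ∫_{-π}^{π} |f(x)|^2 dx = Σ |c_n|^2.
Σ |c_n|^2 = 13

Expand |f|^2 and use orthogonality of {sin(nx), cos(mx)} on [-π, π]:
  ∫_{-π}^{π} sin(nx)^2 dx = π, ∫ cos(mx)^2 dx = π, and cross terms integrate to 0.
So ∫_{-π}^{π} f(x)^2 dx = 1^2 · π + 5^2 · π = (1 + 25)π.
Divide by 2π: (1 + 25)/2 = 13.
By Parseval, this equals Σ |c_n|^2.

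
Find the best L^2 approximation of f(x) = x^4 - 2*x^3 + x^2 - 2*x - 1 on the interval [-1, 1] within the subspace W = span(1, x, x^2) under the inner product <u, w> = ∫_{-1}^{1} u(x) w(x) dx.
g(x) = 13*x^2/7 - 16*x/5 - 38/35

The best approximation g ∈ W is the orthogonal projection of f onto W. Writing g = a_0 + a_1 x + a_2 x^2, the coefficients solve the normal equations G · a = b where
  G_{ij} = <φ_i, φ_j> and b_i = <f, φ_i>, with φ_0 = 1, φ_1 = x, φ_2 = x^2.
G =
  [2, 0, 2/3]
  [0, 2/3, 0]
  [2/3, 0, 2/5],
b = (-14/15, -32/15, 2/105).
Solving gives a_0 = -38/35, a_1 = -16/5, a_2 = 13/7, so
  g(x) = 13*x^2/7 - 16*x/5 - 38/35.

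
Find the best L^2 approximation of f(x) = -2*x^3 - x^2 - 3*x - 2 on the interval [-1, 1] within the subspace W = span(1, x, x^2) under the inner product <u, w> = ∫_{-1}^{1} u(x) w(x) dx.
g(x) = -x^2 - 21*x/5 - 2

The best approximation g ∈ W is the orthogonal projection of f onto W. Writing g = a_0 + a_1 x + a_2 x^2, the coefficients solve the normal equations G · a = b where
  G_{ij} = <φ_i, φ_j> and b_i = <f, φ_i>, with φ_0 = 1, φ_1 = x, φ_2 = x^2.
G =
  [2, 0, 2/3]
  [0, 2/3, 0]
  [2/3, 0, 2/5],
b = (-14/3, -14/5, -26/15).
Solving gives a_0 = -2, a_1 = -21/5, a_2 = -1, so
  g(x) = -x^2 - 21*x/5 - 2.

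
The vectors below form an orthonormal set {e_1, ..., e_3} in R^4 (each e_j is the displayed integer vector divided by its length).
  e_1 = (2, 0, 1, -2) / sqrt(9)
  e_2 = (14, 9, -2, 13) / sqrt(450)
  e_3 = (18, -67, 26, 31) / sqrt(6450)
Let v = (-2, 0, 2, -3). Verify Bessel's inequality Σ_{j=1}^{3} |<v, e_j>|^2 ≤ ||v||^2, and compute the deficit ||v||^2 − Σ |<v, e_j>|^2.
Σ |<v, e_j>|^2 = 1793/129; ||v||^2 = 17; deficit = 400/129

Write each e_j = u_j / sqrt(<u_j, u_j>) where u_j is the displayed integer vector. Then <v, e_j> = <v, u_j> / sqrt(<u_j, u_j>), so |<v, e_j>|^2 = <v, u_j>^2 / <u_j, u_j>.
Coefficients: <v, e_1> = 4/sqrt(9), <v, e_2> = -71/sqrt(450), <v, e_3> = -77/sqrt(6450).
Square and sum: Σ |<v, e_j>|^2 = 1793/129.
Compute ||v||^2 = v·v = 17.
Deficit = 17 − 1793/129 = 400/129 ≥ 0, confirming Bessel's inequality. (The deficit equals ||v − Σ <v,e_j> e_j||^2, the squared distance from v to span{e_j}.)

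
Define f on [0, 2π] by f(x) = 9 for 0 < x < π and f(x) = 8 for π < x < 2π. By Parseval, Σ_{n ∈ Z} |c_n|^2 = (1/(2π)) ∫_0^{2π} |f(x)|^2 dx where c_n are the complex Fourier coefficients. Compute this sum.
Σ |c_n|^2 = 145/2

Parseval equates the L^2 energy of f (normalised by 1/(2π)) with the ℓ^2 sum of its Fourier coefficients: (1/(2π)) ∫_0^{2π} |f|^2 = Σ |c_n|^2.
Compute the left side: (1/(2π)) [∫_0^π 9^2 dx + ∫_π^{2π} 8^2 dx] = (1/(2π)) · (81π + 64π) = (81 + 64)/2 = 145/2.
So Σ_{n ∈ Z} |c_n|^2 = 145/2.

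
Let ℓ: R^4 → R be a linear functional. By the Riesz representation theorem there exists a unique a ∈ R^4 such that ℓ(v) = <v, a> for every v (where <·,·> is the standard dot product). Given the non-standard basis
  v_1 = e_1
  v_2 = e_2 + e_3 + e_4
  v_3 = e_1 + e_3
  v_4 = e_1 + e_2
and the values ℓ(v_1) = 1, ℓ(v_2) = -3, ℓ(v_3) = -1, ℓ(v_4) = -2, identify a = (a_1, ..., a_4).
a = (1, -3, -2, 2)

Write a = (a_1, ..., a_4) in the standard basis. For each basis vector v_i, ℓ(v_i) = <v_i, a> is a linear equation in the a_j's. Collect the n equations into a matrix system V a = ℓ, where row i of V is v_i (expressed in the standard basis). Since V is invertible (lower-triangular with 1s on the diagonal, up to permutation), solve by back-substitution:
  V =
[[1, 0, 0, 0],
 [0, 1, 1, 1],
 [1, 0, 1, 0],
 [1, 1, 0, 0]]
  V a = (1, -3, -1, -2)
Solving gives a = (1, -3, -2, 2).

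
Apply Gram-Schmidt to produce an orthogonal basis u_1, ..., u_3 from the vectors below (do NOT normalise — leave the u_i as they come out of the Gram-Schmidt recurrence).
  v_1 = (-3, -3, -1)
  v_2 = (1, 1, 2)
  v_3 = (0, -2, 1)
Orthogonal basis:
  u_1 = (-3, -3, -1)
  u_2 = (-5/19, -5/19, 30/19)
  u_3 = (1, -1, 0)

Apply the Gram-Schmidt recurrence
  u_1 = v_1
  u_i = v_i − Σ_{j<i} ((v_i · u_j) / (u_j · u_j)) · u_j.

Step by step this gives:
  u_1 = (-3, -3, -1)
  u_2 = (-5/19, -5/19, 30/19)
  u_3 = (1, -1, 0)

Orthogonality check:
  u_2 · u_1 = 0 (should be 0)
  u_3 · u_1 = 0 (should be 0)
  u_3 · u_2 = 0 (should be 0)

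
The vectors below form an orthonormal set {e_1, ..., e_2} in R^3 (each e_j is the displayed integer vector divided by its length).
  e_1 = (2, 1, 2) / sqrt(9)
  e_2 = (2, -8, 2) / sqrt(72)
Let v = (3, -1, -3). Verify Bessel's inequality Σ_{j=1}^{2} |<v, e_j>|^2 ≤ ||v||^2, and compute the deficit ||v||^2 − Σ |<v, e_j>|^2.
Σ |<v, e_j>|^2 = 1; ||v||^2 = 19; deficit = 18

Write each e_j = u_j / sqrt(<u_j, u_j>) where u_j is the displayed integer vector. Then <v, e_j> = <v, u_j> / sqrt(<u_j, u_j>), so |<v, e_j>|^2 = <v, u_j>^2 / <u_j, u_j>.
Coefficients: <v, e_1> = -1/sqrt(9), <v, e_2> = 8/sqrt(72).
Square and sum: Σ |<v, e_j>|^2 = 1.
Compute ||v||^2 = v·v = 19.
Deficit = 19 − 1 = 18 ≥ 0, confirming Bessel's inequality. (The deficit equals ||v − Σ <v,e_j> e_j||^2, the squared distance from v to span{e_j}.)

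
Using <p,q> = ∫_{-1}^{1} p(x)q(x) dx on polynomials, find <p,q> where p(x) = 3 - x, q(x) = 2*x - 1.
<p,q> = -22/3

Expand the product: p(x)·q(x) = -2*x^2 + 7*x - 3.
∫_{-1}^{1} of each monomial x^k gives [2/(k+1) if k even, 0 if k odd]. Integrating term-by-term (or equivalently evaluating the antiderivative F(x) = -2*x^3/3 + 7*x^2/2 - 3*x at the endpoints):
  F(1) − F(−1) = -1/6 − (43/6) = -22/3.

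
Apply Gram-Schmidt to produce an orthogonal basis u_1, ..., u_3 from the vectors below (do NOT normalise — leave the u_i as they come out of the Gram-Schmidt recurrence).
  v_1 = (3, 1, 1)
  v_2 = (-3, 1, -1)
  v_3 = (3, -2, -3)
Orthogonal basis:
  u_1 = (3, 1, 1)
  u_2 = (-6/11, 20/11, -2/11)
  u_3 = (6/5, 0, -18/5)

Apply the Gram-Schmidt recurrence
  u_1 = v_1
  u_i = v_i − Σ_{j<i} ((v_i · u_j) / (u_j · u_j)) · u_j.

Step by step this gives:
  u_1 = (3, 1, 1)
  u_2 = (-6/11, 20/11, -2/11)
  u_3 = (6/5, 0, -18/5)

Orthogonality check:
  u_2 · u_1 = 0 (should be 0)
  u_3 · u_1 = 0 (should be 0)
  u_3 · u_2 = 0 (should be 0)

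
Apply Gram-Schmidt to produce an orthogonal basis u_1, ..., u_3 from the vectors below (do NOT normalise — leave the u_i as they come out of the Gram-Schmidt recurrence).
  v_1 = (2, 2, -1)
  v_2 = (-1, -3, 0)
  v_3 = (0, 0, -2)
Orthogonal basis:
  u_1 = (2, 2, -1)
  u_2 = (7/9, -11/9, -8/9)
  u_3 = (-12/13, 4/13, -16/13)

Apply the Gram-Schmidt recurrence
  u_1 = v_1
  u_i = v_i − Σ_{j<i} ((v_i · u_j) / (u_j · u_j)) · u_j.

Step by step this gives:
  u_1 = (2, 2, -1)
  u_2 = (7/9, -11/9, -8/9)
  u_3 = (-12/13, 4/13, -16/13)

Orthogonality check:
  u_2 · u_1 = 0 (should be 0)
  u_3 · u_1 = 0 (should be 0)
  u_3 · u_2 = 0 (should be 0)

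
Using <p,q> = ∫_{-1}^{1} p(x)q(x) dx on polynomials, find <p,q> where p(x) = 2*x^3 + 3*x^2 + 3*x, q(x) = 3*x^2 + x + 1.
<p,q> = 42/5

Expand the product: p(x)·q(x) = 6*x^5 + 11*x^4 + 14*x^3 + 6*x^2 + 3*x.
∫_{-1}^{1} of each monomial x^k gives [2/(k+1) if k even, 0 if k odd]. Integrating term-by-term (or equivalently evaluating the antiderivative F(x) = x^6 + 11*x^5/5 + 7*x^4/2 + 2*x^3 + 3*x^2/2 at the endpoints):
  F(1) − F(−1) = 51/5 − (9/5) = 42/5.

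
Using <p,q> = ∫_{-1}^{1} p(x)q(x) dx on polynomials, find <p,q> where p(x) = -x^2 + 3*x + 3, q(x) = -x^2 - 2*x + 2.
<p,q> = 76/15

Expand the product: p(x)·q(x) = x^4 - x^3 - 11*x^2 + 6.
∫_{-1}^{1} of each monomial x^k gives [2/(k+1) if k even, 0 if k odd]. Integrating term-by-term (or equivalently evaluating the antiderivative F(x) = x^5/5 - x^4/4 - 11*x^3/3 + 6*x at the endpoints):
  F(1) − F(−1) = 137/60 − (-167/60) = 76/15.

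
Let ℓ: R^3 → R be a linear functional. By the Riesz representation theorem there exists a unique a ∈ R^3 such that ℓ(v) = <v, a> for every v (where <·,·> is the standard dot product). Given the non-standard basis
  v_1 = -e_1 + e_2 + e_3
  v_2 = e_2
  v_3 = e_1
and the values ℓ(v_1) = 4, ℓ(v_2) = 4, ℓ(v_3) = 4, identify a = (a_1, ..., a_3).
a = (4, 4, 4)

Write a = (a_1, ..., a_3) in the standard basis. For each basis vector v_i, ℓ(v_i) = <v_i, a> is a linear equation in the a_j's. Collect the n equations into a matrix system V a = ℓ, where row i of V is v_i (expressed in the standard basis). Since V is invertible (lower-triangular with 1s on the diagonal, up to permutation), solve by back-substitution:
  V =
[[-1, 1, 1],
 [0, 1, 0],
 [1, 0, 0]]
  V a = (4, 4, 4)
Solving gives a = (4, 4, 4).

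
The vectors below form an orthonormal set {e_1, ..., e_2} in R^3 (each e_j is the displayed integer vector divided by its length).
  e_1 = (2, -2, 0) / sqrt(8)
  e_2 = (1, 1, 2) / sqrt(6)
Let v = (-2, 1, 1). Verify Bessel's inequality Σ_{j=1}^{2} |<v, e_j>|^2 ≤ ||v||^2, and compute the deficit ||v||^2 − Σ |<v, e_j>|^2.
Σ |<v, e_j>|^2 = 14/3; ||v||^2 = 6; deficit = 4/3

Write each e_j = u_j / sqrt(<u_j, u_j>) where u_j is the displayed integer vector. Then <v, e_j> = <v, u_j> / sqrt(<u_j, u_j>), so |<v, e_j>|^2 = <v, u_j>^2 / <u_j, u_j>.
Coefficients: <v, e_1> = -6/sqrt(8), <v, e_2> = 1/sqrt(6).
Square and sum: Σ |<v, e_j>|^2 = 14/3.
Compute ||v||^2 = v·v = 6.
Deficit = 6 − 14/3 = 4/3 ≥ 0, confirming Bessel's inequality. (The deficit equals ||v − Σ <v,e_j> e_j||^2, the squared distance from v to span{e_j}.)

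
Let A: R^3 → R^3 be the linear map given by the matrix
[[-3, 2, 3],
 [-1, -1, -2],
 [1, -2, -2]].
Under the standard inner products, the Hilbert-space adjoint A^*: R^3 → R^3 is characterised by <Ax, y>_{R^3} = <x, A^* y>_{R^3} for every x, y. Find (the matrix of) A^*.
A^* = A^T =
[[-3, -1, 1],
 [2, -1, -2],
 [3, -2, -2]]

For real matrices with standard dot products, the defining identity <Ax, y> = <x, A^* y> gives (Ax)^T y = x^T (A^*) y, i.e. x^T A^T y = x^T (A^*) y. Since this holds for all x, y, we must have A^* = A^T. Therefore
A^* =
[[-3, -1, 1],
 [2, -1, -2],
 [3, -2, -2]].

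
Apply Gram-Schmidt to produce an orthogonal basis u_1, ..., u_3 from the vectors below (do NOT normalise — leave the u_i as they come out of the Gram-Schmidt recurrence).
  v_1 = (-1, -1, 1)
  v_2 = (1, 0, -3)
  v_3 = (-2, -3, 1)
Orthogonal basis:
  u_1 = (-1, -1, 1)
  u_2 = (-1/3, -4/3, -5/3)
  u_3 = (3/14, -1/7, 1/14)

Apply the Gram-Schmidt recurrence
  u_1 = v_1
  u_i = v_i − Σ_{j<i} ((v_i · u_j) / (u_j · u_j)) · u_j.

Step by step this gives:
  u_1 = (-1, -1, 1)
  u_2 = (-1/3, -4/3, -5/3)
  u_3 = (3/14, -1/7, 1/14)

Orthogonality check:
  u_2 · u_1 = 0 (should be 0)
  u_3 · u_1 = 0 (should be 0)
  u_3 · u_2 = 0 (should be 0)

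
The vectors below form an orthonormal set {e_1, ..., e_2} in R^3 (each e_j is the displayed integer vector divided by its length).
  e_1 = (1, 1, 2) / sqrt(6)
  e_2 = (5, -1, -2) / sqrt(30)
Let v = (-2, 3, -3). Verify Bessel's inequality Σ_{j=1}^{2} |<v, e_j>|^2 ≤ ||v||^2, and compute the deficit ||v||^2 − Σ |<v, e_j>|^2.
Σ |<v, e_j>|^2 = 29/5; ||v||^2 = 22; deficit = 81/5

Write each e_j = u_j / sqrt(<u_j, u_j>) where u_j is the displayed integer vector. Then <v, e_j> = <v, u_j> / sqrt(<u_j, u_j>), so |<v, e_j>|^2 = <v, u_j>^2 / <u_j, u_j>.
Coefficients: <v, e_1> = -5/sqrt(6), <v, e_2> = -7/sqrt(30).
Square and sum: Σ |<v, e_j>|^2 = 29/5.
Compute ||v||^2 = v·v = 22.
Deficit = 22 − 29/5 = 81/5 ≥ 0, confirming Bessel's inequality. (The deficit equals ||v − Σ <v,e_j> e_j||^2, the squared distance from v to span{e_j}.)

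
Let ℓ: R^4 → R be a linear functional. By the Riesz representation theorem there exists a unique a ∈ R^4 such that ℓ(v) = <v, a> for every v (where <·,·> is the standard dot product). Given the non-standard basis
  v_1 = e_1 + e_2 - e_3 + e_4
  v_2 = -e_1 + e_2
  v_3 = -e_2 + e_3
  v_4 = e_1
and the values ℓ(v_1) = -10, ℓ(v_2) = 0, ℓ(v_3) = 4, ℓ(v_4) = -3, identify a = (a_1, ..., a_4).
a = (-3, -3, 1, -3)

Write a = (a_1, ..., a_4) in the standard basis. For each basis vector v_i, ℓ(v_i) = <v_i, a> is a linear equation in the a_j's. Collect the n equations into a matrix system V a = ℓ, where row i of V is v_i (expressed in the standard basis). Since V is invertible (lower-triangular with 1s on the diagonal, up to permutation), solve by back-substitution:
  V =
[[1, 1, -1, 1],
 [-1, 1, 0, 0],
 [0, -1, 1, 0],
 [1, 0, 0, 0]]
  V a = (-10, 0, 4, -3)
Solving gives a = (-3, -3, 1, -3).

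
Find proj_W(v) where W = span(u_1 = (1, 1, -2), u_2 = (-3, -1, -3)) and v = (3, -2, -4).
proj_W(v) = (25/22, 149/110, -179/55)

Set up U = [u_1 | ... | u_2] ∈ R^(3×2). The projector onto W = col(U) is P = U (U^T U)^(-1) U^T.
Compute U^T U =
  [6, 2]
  [2, 19],
and U^T v = (9, 5).
Solve U^T U · c = U^T v for the coefficients: c = (161/110, 6/55). The projection is proj_W(v) = U c.
Check: (v - proj_W(v)) · u_1 = 0  (should be 0).
Check: (v - proj_W(v)) · u_2 = 0  (should be 0).
Result: proj_W(v) = (25/22, 149/110, -179/55).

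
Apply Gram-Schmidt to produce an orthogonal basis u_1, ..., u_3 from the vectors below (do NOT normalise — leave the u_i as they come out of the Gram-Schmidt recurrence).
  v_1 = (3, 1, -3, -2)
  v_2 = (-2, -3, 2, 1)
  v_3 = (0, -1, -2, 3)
Orthogonal basis:
  u_1 = (3, 1, -3, -2)
  u_2 = (5/23, -52/23, -5/23, -11/23)
  u_3 = (2/25, -54/125, -52/25, 378/125)

Apply the Gram-Schmidt recurrence
  u_1 = v_1
  u_i = v_i − Σ_{j<i} ((v_i · u_j) / (u_j · u_j)) · u_j.

Step by step this gives:
  u_1 = (3, 1, -3, -2)
  u_2 = (5/23, -52/23, -5/23, -11/23)
  u_3 = (2/25, -54/125, -52/25, 378/125)

Orthogonality check:
  u_2 · u_1 = 0 (should be 0)
  u_3 · u_1 = 0 (should be 0)
  u_3 · u_2 = 0 (should be 0)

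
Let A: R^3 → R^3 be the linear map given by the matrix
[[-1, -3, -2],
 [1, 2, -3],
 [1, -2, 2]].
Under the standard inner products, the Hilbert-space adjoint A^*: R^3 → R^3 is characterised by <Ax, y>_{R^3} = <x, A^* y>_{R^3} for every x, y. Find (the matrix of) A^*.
A^* = A^T =
[[-1, 1, 1],
 [-3, 2, -2],
 [-2, -3, 2]]

For real matrices with standard dot products, the defining identity <Ax, y> = <x, A^* y> gives (Ax)^T y = x^T (A^*) y, i.e. x^T A^T y = x^T (A^*) y. Since this holds for all x, y, we must have A^* = A^T. Therefore
A^* =
[[-1, 1, 1],
 [-3, 2, -2],
 [-2, -3, 2]].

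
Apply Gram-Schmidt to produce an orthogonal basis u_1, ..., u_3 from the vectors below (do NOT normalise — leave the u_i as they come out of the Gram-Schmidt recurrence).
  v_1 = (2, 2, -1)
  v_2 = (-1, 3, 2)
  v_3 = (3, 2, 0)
Orthogonal basis:
  u_1 = (2, 2, -1)
  u_2 = (-13/9, 23/9, 20/9)
  u_3 = (105/122, -45/122, 60/61)

Apply the Gram-Schmidt recurrence
  u_1 = v_1
  u_i = v_i − Σ_{j<i} ((v_i · u_j) / (u_j · u_j)) · u_j.

Step by step this gives:
  u_1 = (2, 2, -1)
  u_2 = (-13/9, 23/9, 20/9)
  u_3 = (105/122, -45/122, 60/61)

Orthogonality check:
  u_2 · u_1 = 0 (should be 0)
  u_3 · u_1 = 0 (should be 0)
  u_3 · u_2 = 0 (should be 0)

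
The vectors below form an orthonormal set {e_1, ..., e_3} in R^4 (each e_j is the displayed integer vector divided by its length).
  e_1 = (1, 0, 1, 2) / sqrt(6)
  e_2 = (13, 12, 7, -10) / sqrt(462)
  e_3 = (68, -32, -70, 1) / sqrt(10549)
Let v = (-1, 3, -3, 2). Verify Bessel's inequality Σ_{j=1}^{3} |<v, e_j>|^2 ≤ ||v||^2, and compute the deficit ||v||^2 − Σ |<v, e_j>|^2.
Σ |<v, e_j>|^2 = 126/137; ||v||^2 = 23; deficit = 3025/137

Write each e_j = u_j / sqrt(<u_j, u_j>) where u_j is the displayed integer vector. Then <v, e_j> = <v, u_j> / sqrt(<u_j, u_j>), so |<v, e_j>|^2 = <v, u_j>^2 / <u_j, u_j>.
Coefficients: <v, e_1> = 0/sqrt(6), <v, e_2> = -18/sqrt(462), <v, e_3> = 48/sqrt(10549).
Square and sum: Σ |<v, e_j>|^2 = 126/137.
Compute ||v||^2 = v·v = 23.
Deficit = 23 − 126/137 = 3025/137 ≥ 0, confirming Bessel's inequality. (The deficit equals ||v − Σ <v,e_j> e_j||^2, the squared distance from v to span{e_j}.)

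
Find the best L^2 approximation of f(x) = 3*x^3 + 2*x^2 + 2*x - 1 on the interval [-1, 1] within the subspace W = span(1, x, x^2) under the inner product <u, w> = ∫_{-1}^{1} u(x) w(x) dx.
g(x) = 2*x^2 + 19*x/5 - 1

The best approximation g ∈ W is the orthogonal projection of f onto W. Writing g = a_0 + a_1 x + a_2 x^2, the coefficients solve the normal equations G · a = b where
  G_{ij} = <φ_i, φ_j> and b_i = <f, φ_i>, with φ_0 = 1, φ_1 = x, φ_2 = x^2.
G =
  [2, 0, 2/3]
  [0, 2/3, 0]
  [2/3, 0, 2/5],
b = (-2/3, 38/15, 2/15).
Solving gives a_0 = -1, a_1 = 19/5, a_2 = 2, so
  g(x) = 2*x^2 + 19*x/5 - 1.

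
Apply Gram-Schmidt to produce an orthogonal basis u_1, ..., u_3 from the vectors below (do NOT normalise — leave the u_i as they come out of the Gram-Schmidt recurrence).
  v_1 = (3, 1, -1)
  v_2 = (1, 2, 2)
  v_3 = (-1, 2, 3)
Orthogonal basis:
  u_1 = (3, 1, -1)
  u_2 = (2/11, 19/11, 25/11)
  u_3 = (-2/15, 7/30, -1/6)

Apply the Gram-Schmidt recurrence
  u_1 = v_1
  u_i = v_i − Σ_{j<i} ((v_i · u_j) / (u_j · u_j)) · u_j.

Step by step this gives:
  u_1 = (3, 1, -1)
  u_2 = (2/11, 19/11, 25/11)
  u_3 = (-2/15, 7/30, -1/6)

Orthogonality check:
  u_2 · u_1 = 0 (should be 0)
  u_3 · u_1 = 0 (should be 0)
  u_3 · u_2 = 0 (should be 0)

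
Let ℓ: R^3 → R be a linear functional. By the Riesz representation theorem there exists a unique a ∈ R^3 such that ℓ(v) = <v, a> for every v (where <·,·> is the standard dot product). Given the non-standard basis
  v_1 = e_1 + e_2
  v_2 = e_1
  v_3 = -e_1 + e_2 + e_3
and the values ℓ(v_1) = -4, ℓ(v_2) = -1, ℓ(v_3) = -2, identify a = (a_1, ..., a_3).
a = (-1, -3, 0)

Write a = (a_1, ..., a_3) in the standard basis. For each basis vector v_i, ℓ(v_i) = <v_i, a> is a linear equation in the a_j's. Collect the n equations into a matrix system V a = ℓ, where row i of V is v_i (expressed in the standard basis). Since V is invertible (lower-triangular with 1s on the diagonal, up to permutation), solve by back-substitution:
  V =
[[1, 1, 0],
 [1, 0, 0],
 [-1, 1, 1]]
  V a = (-4, -1, -2)
Solving gives a = (-1, -3, 0).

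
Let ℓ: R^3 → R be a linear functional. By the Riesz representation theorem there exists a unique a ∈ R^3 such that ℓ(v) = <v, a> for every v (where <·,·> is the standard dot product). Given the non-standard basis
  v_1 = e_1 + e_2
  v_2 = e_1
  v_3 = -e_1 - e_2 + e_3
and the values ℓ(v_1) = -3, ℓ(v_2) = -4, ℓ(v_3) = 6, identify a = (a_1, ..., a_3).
a = (-4, 1, 3)

Write a = (a_1, ..., a_3) in the standard basis. For each basis vector v_i, ℓ(v_i) = <v_i, a> is a linear equation in the a_j's. Collect the n equations into a matrix system V a = ℓ, where row i of V is v_i (expressed in the standard basis). Since V is invertible (lower-triangular with 1s on the diagonal, up to permutation), solve by back-substitution:
  V =
[[1, 1, 0],
 [1, 0, 0],
 [-1, -1, 1]]
  V a = (-3, -4, 6)
Solving gives a = (-4, 1, 3).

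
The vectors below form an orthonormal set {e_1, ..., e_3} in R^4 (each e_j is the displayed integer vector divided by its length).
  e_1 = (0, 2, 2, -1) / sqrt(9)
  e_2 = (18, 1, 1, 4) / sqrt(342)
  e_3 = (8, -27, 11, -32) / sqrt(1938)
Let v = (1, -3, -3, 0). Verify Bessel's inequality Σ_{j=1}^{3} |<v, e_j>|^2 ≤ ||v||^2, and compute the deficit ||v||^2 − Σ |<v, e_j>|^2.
Σ |<v, e_j>|^2 = 920/51; ||v||^2 = 19; deficit = 49/51

Write each e_j = u_j / sqrt(<u_j, u_j>) where u_j is the displayed integer vector. Then <v, e_j> = <v, u_j> / sqrt(<u_j, u_j>), so |<v, e_j>|^2 = <v, u_j>^2 / <u_j, u_j>.
Coefficients: <v, e_1> = -12/sqrt(9), <v, e_2> = 12/sqrt(342), <v, e_3> = 56/sqrt(1938).
Square and sum: Σ |<v, e_j>|^2 = 920/51.
Compute ||v||^2 = v·v = 19.
Deficit = 19 − 920/51 = 49/51 ≥ 0, confirming Bessel's inequality. (The deficit equals ||v − Σ <v,e_j> e_j||^2, the squared distance from v to span{e_j}.)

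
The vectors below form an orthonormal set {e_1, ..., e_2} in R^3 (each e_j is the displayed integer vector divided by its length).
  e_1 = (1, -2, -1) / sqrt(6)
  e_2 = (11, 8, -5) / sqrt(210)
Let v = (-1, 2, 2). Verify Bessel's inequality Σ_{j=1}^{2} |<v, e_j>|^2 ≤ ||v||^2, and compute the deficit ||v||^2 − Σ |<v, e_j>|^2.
Σ |<v, e_j>|^2 = 58/7; ||v||^2 = 9; deficit = 5/7

Write each e_j = u_j / sqrt(<u_j, u_j>) where u_j is the displayed integer vector. Then <v, e_j> = <v, u_j> / sqrt(<u_j, u_j>), so |<v, e_j>|^2 = <v, u_j>^2 / <u_j, u_j>.
Coefficients: <v, e_1> = -7/sqrt(6), <v, e_2> = -5/sqrt(210).
Square and sum: Σ |<v, e_j>|^2 = 58/7.
Compute ||v||^2 = v·v = 9.
Deficit = 9 − 58/7 = 5/7 ≥ 0, confirming Bessel's inequality. (The deficit equals ||v − Σ <v,e_j> e_j||^2, the squared distance from v to span{e_j}.)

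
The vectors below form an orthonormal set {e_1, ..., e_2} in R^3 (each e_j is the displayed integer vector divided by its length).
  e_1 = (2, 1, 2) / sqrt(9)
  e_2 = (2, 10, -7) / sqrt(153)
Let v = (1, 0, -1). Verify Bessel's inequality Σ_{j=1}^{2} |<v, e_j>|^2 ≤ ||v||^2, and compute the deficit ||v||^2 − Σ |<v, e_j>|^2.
Σ |<v, e_j>|^2 = 9/17; ||v||^2 = 2; deficit = 25/17

Write each e_j = u_j / sqrt(<u_j, u_j>) where u_j is the displayed integer vector. Then <v, e_j> = <v, u_j> / sqrt(<u_j, u_j>), so |<v, e_j>|^2 = <v, u_j>^2 / <u_j, u_j>.
Coefficients: <v, e_1> = 0/sqrt(9), <v, e_2> = 9/sqrt(153).
Square and sum: Σ |<v, e_j>|^2 = 9/17.
Compute ||v||^2 = v·v = 2.
Deficit = 2 − 9/17 = 25/17 ≥ 0, confirming Bessel's inequality. (The deficit equals ||v − Σ <v,e_j> e_j||^2, the squared distance from v to span{e_j}.)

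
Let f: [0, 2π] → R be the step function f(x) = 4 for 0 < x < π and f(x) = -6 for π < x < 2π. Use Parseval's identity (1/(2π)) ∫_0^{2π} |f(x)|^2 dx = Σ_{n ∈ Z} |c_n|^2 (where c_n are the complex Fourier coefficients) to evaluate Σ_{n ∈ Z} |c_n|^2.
Σ |c_n|^2 = 26

Parseval equates the L^2 energy of f (normalised by 1/(2π)) with the ℓ^2 sum of its Fourier coefficients: (1/(2π)) ∫_0^{2π} |f|^2 = Σ |c_n|^2.
Compute the left side: (1/(2π)) [∫_0^π 4^2 dx + ∫_π^{2π} (-6)^2 dx] = (1/(2π)) · (16π + 36π) = (16 + 36)/2 = 26.
So Σ_{n ∈ Z} |c_n|^2 = 26.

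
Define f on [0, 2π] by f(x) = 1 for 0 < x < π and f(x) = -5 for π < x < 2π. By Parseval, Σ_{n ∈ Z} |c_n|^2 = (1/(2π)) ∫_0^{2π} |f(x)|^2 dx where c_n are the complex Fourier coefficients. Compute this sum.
Σ |c_n|^2 = 13

Parseval equates the L^2 energy of f (normalised by 1/(2π)) with the ℓ^2 sum of its Fourier coefficients: (1/(2π)) ∫_0^{2π} |f|^2 = Σ |c_n|^2.
Compute the left side: (1/(2π)) [∫_0^π 1^2 dx + ∫_π^{2π} (-5)^2 dx] = (1/(2π)) · (1π + 25π) = (1 + 25)/2 = 13.
So Σ_{n ∈ Z} |c_n|^2 = 13.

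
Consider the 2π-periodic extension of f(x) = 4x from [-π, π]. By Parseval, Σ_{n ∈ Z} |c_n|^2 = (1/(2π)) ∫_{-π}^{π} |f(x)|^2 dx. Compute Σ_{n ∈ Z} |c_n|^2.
Σ |c_n|^2 = 16π^2/3

Expand and integrate term by term over [-π, π]:
  ∫ (4x)^2 dx = 16·(2π^3/3); ∫ 2·4·(0)·x dx = 0 (odd integrand); ∫ 0^2 dx = 0·2π.
So (1/(2π)) ∫_{-π}^{π} (4x)^2 dx = 16π^2/3 + 0 = 16π^2/3.
Parseval ⇒ Σ |c_n|^2 = 16π^2/3.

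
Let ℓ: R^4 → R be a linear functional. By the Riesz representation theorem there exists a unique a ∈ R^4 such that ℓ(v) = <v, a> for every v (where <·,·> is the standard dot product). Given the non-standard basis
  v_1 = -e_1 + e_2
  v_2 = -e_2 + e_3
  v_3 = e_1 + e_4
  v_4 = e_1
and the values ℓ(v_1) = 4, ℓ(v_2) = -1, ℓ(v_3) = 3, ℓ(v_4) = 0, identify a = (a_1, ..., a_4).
a = (0, 4, 3, 3)

Write a = (a_1, ..., a_4) in the standard basis. For each basis vector v_i, ℓ(v_i) = <v_i, a> is a linear equation in the a_j's. Collect the n equations into a matrix system V a = ℓ, where row i of V is v_i (expressed in the standard basis). Since V is invertible (lower-triangular with 1s on the diagonal, up to permutation), solve by back-substitution:
  V =
[[-1, 1, 0, 0],
 [0, -1, 1, 0],
 [1, 0, 0, 1],
 [1, 0, 0, 0]]
  V a = (4, -1, 3, 0)
Solving gives a = (0, 4, 3, 3).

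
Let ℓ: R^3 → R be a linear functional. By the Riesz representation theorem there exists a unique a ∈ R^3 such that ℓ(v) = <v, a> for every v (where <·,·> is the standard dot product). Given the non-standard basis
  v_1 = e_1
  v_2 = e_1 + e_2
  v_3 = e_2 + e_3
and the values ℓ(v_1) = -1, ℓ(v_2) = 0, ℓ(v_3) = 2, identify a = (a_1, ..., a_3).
a = (-1, 1, 1)

Write a = (a_1, ..., a_3) in the standard basis. For each basis vector v_i, ℓ(v_i) = <v_i, a> is a linear equation in the a_j's. Collect the n equations into a matrix system V a = ℓ, where row i of V is v_i (expressed in the standard basis). Since V is invertible (lower-triangular with 1s on the diagonal, up to permutation), solve by back-substitution:
  V =
[[1, 0, 0],
 [1, 1, 0],
 [0, 1, 1]]
  V a = (-1, 0, 2)
Solving gives a = (-1, 1, 1).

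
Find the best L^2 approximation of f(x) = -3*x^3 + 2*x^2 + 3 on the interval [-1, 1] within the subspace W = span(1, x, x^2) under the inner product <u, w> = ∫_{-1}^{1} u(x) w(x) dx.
g(x) = 2*x^2 - 9*x/5 + 3

The best approximation g ∈ W is the orthogonal projection of f onto W. Writing g = a_0 + a_1 x + a_2 x^2, the coefficients solve the normal equations G · a = b where
  G_{ij} = <φ_i, φ_j> and b_i = <f, φ_i>, with φ_0 = 1, φ_1 = x, φ_2 = x^2.
G =
  [2, 0, 2/3]
  [0, 2/3, 0]
  [2/3, 0, 2/5],
b = (22/3, -6/5, 14/5).
Solving gives a_0 = 3, a_1 = -9/5, a_2 = 2, so
  g(x) = 2*x^2 - 9*x/5 + 3.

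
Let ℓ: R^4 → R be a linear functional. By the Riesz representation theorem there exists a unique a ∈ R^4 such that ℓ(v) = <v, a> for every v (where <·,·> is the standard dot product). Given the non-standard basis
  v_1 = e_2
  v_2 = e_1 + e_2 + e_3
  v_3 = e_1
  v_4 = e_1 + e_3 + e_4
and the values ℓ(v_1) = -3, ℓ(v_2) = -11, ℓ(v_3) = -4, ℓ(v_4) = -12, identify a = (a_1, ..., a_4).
a = (-4, -3, -4, -4)

Write a = (a_1, ..., a_4) in the standard basis. For each basis vector v_i, ℓ(v_i) = <v_i, a> is a linear equation in the a_j's. Collect the n equations into a matrix system V a = ℓ, where row i of V is v_i (expressed in the standard basis). Since V is invertible (lower-triangular with 1s on the diagonal, up to permutation), solve by back-substitution:
  V =
[[0, 1, 0, 0],
 [1, 1, 1, 0],
 [1, 0, 0, 0],
 [1, 0, 1, 1]]
  V a = (-3, -11, -4, -12)
Solving gives a = (-4, -3, -4, -4).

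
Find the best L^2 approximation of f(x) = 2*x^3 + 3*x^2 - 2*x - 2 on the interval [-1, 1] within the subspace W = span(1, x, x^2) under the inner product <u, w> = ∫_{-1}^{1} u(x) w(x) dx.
g(x) = 3*x^2 - 4*x/5 - 2

The best approximation g ∈ W is the orthogonal projection of f onto W. Writing g = a_0 + a_1 x + a_2 x^2, the coefficients solve the normal equations G · a = b where
  G_{ij} = <φ_i, φ_j> and b_i = <f, φ_i>, with φ_0 = 1, φ_1 = x, φ_2 = x^2.
G =
  [2, 0, 2/3]
  [0, 2/3, 0]
  [2/3, 0, 2/5],
b = (-2, -8/15, -2/15).
Solving gives a_0 = -2, a_1 = -4/5, a_2 = 3, so
  g(x) = 3*x^2 - 4*x/5 - 2.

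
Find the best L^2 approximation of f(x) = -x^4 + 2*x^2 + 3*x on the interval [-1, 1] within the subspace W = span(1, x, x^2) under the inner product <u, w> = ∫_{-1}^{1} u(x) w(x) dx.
g(x) = 8*x^2/7 + 3*x + 3/35

The best approximation g ∈ W is the orthogonal projection of f onto W. Writing g = a_0 + a_1 x + a_2 x^2, the coefficients solve the normal equations G · a = b where
  G_{ij} = <φ_i, φ_j> and b_i = <f, φ_i>, with φ_0 = 1, φ_1 = x, φ_2 = x^2.
G =
  [2, 0, 2/3]
  [0, 2/3, 0]
  [2/3, 0, 2/5],
b = (14/15, 2, 18/35).
Solving gives a_0 = 3/35, a_1 = 3, a_2 = 8/7, so
  g(x) = 8*x^2/7 + 3*x + 3/35.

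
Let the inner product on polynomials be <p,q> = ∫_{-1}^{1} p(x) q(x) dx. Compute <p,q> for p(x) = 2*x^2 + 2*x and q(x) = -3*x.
<p,q> = -4

Expand the product: p(x)·q(x) = -6*x^3 - 6*x^2.
∫_{-1}^{1} of each monomial x^k gives [2/(k+1) if k even, 0 if k odd]. Integrating term-by-term (or equivalently evaluating the antiderivative F(x) = -3*x^4/2 - 2*x^3 at the endpoints):
  F(1) − F(−1) = -7/2 − (1/2) = -4.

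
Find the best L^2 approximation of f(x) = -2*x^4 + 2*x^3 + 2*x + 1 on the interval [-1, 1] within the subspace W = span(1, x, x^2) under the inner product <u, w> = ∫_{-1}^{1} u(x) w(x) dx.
g(x) = -12*x^2/7 + 16*x/5 + 41/35

The best approximation g ∈ W is the orthogonal projection of f onto W. Writing g = a_0 + a_1 x + a_2 x^2, the coefficients solve the normal equations G · a = b where
  G_{ij} = <φ_i, φ_j> and b_i = <f, φ_i>, with φ_0 = 1, φ_1 = x, φ_2 = x^2.
G =
  [2, 0, 2/3]
  [0, 2/3, 0]
  [2/3, 0, 2/5],
b = (6/5, 32/15, 2/21).
Solving gives a_0 = 41/35, a_1 = 16/5, a_2 = -12/7, so
  g(x) = -12*x^2/7 + 16*x/5 + 41/35.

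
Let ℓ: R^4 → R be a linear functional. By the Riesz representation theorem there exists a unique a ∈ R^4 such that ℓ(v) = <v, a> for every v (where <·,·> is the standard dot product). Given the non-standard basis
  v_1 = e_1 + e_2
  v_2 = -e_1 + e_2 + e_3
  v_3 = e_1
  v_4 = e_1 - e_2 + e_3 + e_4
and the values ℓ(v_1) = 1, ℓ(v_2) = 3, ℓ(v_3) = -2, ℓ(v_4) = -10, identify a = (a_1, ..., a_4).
a = (-2, 3, -2, -3)

Write a = (a_1, ..., a_4) in the standard basis. For each basis vector v_i, ℓ(v_i) = <v_i, a> is a linear equation in the a_j's. Collect the n equations into a matrix system V a = ℓ, where row i of V is v_i (expressed in the standard basis). Since V is invertible (lower-triangular with 1s on the diagonal, up to permutation), solve by back-substitution:
  V =
[[1, 1, 0, 0],
 [-1, 1, 1, 0],
 [1, 0, 0, 0],
 [1, -1, 1, 1]]
  V a = (1, 3, -2, -10)
Solving gives a = (-2, 3, -2, -3).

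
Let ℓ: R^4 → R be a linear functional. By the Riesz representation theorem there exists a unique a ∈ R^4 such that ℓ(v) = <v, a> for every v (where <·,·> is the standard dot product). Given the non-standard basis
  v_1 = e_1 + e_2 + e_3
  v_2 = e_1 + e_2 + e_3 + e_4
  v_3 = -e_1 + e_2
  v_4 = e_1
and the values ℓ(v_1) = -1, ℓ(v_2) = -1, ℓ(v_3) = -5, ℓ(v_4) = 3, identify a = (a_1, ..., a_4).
a = (3, -2, -2, 0)

Write a = (a_1, ..., a_4) in the standard basis. For each basis vector v_i, ℓ(v_i) = <v_i, a> is a linear equation in the a_j's. Collect the n equations into a matrix system V a = ℓ, where row i of V is v_i (expressed in the standard basis). Since V is invertible (lower-triangular with 1s on the diagonal, up to permutation), solve by back-substitution:
  V =
[[1, 1, 1, 0],
 [1, 1, 1, 1],
 [-1, 1, 0, 0],
 [1, 0, 0, 0]]
  V a = (-1, -1, -5, 3)
Solving gives a = (3, -2, -2, 0).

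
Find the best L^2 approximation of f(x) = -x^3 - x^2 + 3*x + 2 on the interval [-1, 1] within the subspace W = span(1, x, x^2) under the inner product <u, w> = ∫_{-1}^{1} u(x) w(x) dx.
g(x) = -x^2 + 12*x/5 + 2

The best approximation g ∈ W is the orthogonal projection of f onto W. Writing g = a_0 + a_1 x + a_2 x^2, the coefficients solve the normal equations G · a = b where
  G_{ij} = <φ_i, φ_j> and b_i = <f, φ_i>, with φ_0 = 1, φ_1 = x, φ_2 = x^2.
G =
  [2, 0, 2/3]
  [0, 2/3, 0]
  [2/3, 0, 2/5],
b = (10/3, 8/5, 14/15).
Solving gives a_0 = 2, a_1 = 12/5, a_2 = -1, so
  g(x) = -x^2 + 12*x/5 + 2.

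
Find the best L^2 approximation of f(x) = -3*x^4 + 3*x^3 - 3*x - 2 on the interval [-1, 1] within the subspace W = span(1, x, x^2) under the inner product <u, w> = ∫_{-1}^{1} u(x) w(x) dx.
g(x) = -18*x^2/7 - 6*x/5 - 61/35

The best approximation g ∈ W is the orthogonal projection of f onto W. Writing g = a_0 + a_1 x + a_2 x^2, the coefficients solve the normal equations G · a = b where
  G_{ij} = <φ_i, φ_j> and b_i = <f, φ_i>, with φ_0 = 1, φ_1 = x, φ_2 = x^2.
G =
  [2, 0, 2/3]
  [0, 2/3, 0]
  [2/3, 0, 2/5],
b = (-26/5, -4/5, -46/21).
Solving gives a_0 = -61/35, a_1 = -6/5, a_2 = -18/7, so
  g(x) = -18*x^2/7 - 6*x/5 - 61/35.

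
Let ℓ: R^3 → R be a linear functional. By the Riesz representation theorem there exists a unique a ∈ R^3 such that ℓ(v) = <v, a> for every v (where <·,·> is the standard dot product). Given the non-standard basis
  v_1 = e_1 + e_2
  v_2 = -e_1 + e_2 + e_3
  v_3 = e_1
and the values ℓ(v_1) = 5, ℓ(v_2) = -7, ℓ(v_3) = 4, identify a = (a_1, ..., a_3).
a = (4, 1, -4)

Write a = (a_1, ..., a_3) in the standard basis. For each basis vector v_i, ℓ(v_i) = <v_i, a> is a linear equation in the a_j's. Collect the n equations into a matrix system V a = ℓ, where row i of V is v_i (expressed in the standard basis). Since V is invertible (lower-triangular with 1s on the diagonal, up to permutation), solve by back-substitution:
  V =
[[1, 1, 0],
 [-1, 1, 1],
 [1, 0, 0]]
  V a = (5, -7, 4)
Solving gives a = (4, 1, -4).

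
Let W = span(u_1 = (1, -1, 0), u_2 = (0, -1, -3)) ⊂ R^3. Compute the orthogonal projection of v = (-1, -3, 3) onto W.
proj_W(v) = (26/19, -12/19, 42/19)

Set up U = [u_1 | ... | u_2] ∈ R^(3×2). The projector onto W = col(U) is P = U (U^T U)^(-1) U^T.
Compute U^T U =
  [2, 1]
  [1, 10],
and U^T v = (2, -6).
Solve U^T U · c = U^T v for the coefficients: c = (26/19, -14/19). The projection is proj_W(v) = U c.
Check: (v - proj_W(v)) · u_1 = 0  (should be 0).
Check: (v - proj_W(v)) · u_2 = 0  (should be 0).
Result: proj_W(v) = (26/19, -12/19, 42/19).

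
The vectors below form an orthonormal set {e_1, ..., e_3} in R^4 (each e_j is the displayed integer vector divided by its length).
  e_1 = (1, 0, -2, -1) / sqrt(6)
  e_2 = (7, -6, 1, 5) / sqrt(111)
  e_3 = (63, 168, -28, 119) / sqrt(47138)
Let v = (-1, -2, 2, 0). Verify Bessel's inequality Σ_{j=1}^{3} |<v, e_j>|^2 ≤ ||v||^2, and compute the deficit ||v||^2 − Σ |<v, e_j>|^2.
Σ |<v, e_j>|^2 = 9; ||v||^2 = 9; deficit = 0

Write each e_j = u_j / sqrt(<u_j, u_j>) where u_j is the displayed integer vector. Then <v, e_j> = <v, u_j> / sqrt(<u_j, u_j>), so |<v, e_j>|^2 = <v, u_j>^2 / <u_j, u_j>.
Coefficients: <v, e_1> = -5/sqrt(6), <v, e_2> = 7/sqrt(111), <v, e_3> = -455/sqrt(47138).
Square and sum: Σ |<v, e_j>|^2 = 9.
Compute ||v||^2 = v·v = 9.
Deficit = 9 − 9 = 0 ≥ 0, confirming Bessel's inequality. (The deficit equals ||v − Σ <v,e_j> e_j||^2, the squared distance from v to span{e_j}.)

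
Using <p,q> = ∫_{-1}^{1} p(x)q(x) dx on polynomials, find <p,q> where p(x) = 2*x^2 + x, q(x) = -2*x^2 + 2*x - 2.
<p,q> = -44/15

Expand the product: p(x)·q(x) = -4*x^4 + 2*x^3 - 2*x^2 - 2*x.
∫_{-1}^{1} of each monomial x^k gives [2/(k+1) if k even, 0 if k odd]. Integrating term-by-term (or equivalently evaluating the antiderivative F(x) = -4*x^5/5 + x^4/2 - 2*x^3/3 - x^2 at the endpoints):
  F(1) − F(−1) = -59/30 − (29/30) = -44/15.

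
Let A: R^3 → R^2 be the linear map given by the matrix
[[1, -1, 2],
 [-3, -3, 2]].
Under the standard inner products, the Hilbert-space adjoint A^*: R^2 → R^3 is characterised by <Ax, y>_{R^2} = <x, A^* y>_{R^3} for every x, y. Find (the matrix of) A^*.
A^* = A^T =
[[1, -3],
 [-1, -3],
 [2, 2]]

For real matrices with standard dot products, the defining identity <Ax, y> = <x, A^* y> gives (Ax)^T y = x^T (A^*) y, i.e. x^T A^T y = x^T (A^*) y. Since this holds for all x, y, we must have A^* = A^T. Therefore
A^* =
[[1, -3],
 [-1, -3],
 [2, 2]].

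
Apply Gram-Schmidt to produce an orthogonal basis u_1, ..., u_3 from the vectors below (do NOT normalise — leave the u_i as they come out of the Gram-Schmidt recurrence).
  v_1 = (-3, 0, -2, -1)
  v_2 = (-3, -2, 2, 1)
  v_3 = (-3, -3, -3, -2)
Orthogonal basis:
  u_1 = (-3, 0, -2, -1)
  u_2 = (-15/7, -2, 18/7, 9/7)
  u_3 = (54/59, -162/59, -53/59, -56/59)

Apply the Gram-Schmidt recurrence
  u_1 = v_1
  u_i = v_i − Σ_{j<i} ((v_i · u_j) / (u_j · u_j)) · u_j.

Step by step this gives:
  u_1 = (-3, 0, -2, -1)
  u_2 = (-15/7, -2, 18/7, 9/7)
  u_3 = (54/59, -162/59, -53/59, -56/59)

Orthogonality check:
  u_2 · u_1 = 0 (should be 0)
  u_3 · u_1 = 0 (should be 0)
  u_3 · u_2 = 0 (should be 0)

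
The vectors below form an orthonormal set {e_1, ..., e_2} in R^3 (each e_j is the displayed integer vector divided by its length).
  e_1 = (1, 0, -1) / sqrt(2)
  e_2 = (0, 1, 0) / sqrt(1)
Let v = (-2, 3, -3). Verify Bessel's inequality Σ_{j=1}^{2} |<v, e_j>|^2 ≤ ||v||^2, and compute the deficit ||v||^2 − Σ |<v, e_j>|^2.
Σ |<v, e_j>|^2 = 19/2; ||v||^2 = 22; deficit = 25/2

Write each e_j = u_j / sqrt(<u_j, u_j>) where u_j is the displayed integer vector. Then <v, e_j> = <v, u_j> / sqrt(<u_j, u_j>), so |<v, e_j>|^2 = <v, u_j>^2 / <u_j, u_j>.
Coefficients: <v, e_1> = 1/sqrt(2), <v, e_2> = 3/sqrt(1).
Square and sum: Σ |<v, e_j>|^2 = 19/2.
Compute ||v||^2 = v·v = 22.
Deficit = 22 − 19/2 = 25/2 ≥ 0, confirming Bessel's inequality. (The deficit equals ||v − Σ <v,e_j> e_j||^2, the squared distance from v to span{e_j}.)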